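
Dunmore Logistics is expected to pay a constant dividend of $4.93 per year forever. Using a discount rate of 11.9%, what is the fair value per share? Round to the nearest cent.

Zero-growth DDM (perpetuity): P₀ = D/r = 4.93 / 0.119 = 41.4286

$41.43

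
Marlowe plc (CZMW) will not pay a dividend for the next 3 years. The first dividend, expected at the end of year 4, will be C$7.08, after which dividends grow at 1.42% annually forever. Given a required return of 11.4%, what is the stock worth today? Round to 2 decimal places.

C$51.32

Deferred-dividend DDM. At t=3 the remaining stream is a growing perpetuity with first payment D_4 = 7.08.
V_3 = D_4/(r−g) = 7.08/(0.114−0.0142) = 70.9419
P₀ = V_3/(1+r)^3 = 70.9419/(1+0.114)^3 = 51.3153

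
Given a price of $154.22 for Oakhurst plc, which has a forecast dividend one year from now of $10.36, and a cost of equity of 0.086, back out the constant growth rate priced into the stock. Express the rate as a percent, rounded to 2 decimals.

1.88%

From P₀ = D₁/(r − g), the implied growth is g = r − D₁/P₀.
g = 0.086 − 10.36/154.22 = 0.086 − 0.06718 = 0.01882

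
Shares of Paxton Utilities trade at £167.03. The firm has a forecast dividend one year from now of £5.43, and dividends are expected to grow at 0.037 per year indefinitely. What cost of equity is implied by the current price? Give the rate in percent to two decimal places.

6.95%

Rearranging the constant-growth DDM: r = D₁/P₀ + g.
r = 5.4300 / 167.03 + 0.037 = 0.03251 + 0.037 = 0.06951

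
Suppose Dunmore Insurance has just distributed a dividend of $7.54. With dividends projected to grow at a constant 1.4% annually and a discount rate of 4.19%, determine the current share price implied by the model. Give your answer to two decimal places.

Gordon growth model: P₀ = D₁/(r − g). D₁ = 7.54 × (1 + 0.014) = 7.6456.
P₀ = 7.6456 / (0.0419 − 0.014) = 7.6456 / 0.0279 = 274.0344

$274.03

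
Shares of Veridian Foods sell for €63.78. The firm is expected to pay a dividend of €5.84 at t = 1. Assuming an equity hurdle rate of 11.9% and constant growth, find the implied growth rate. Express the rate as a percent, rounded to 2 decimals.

From P₀ = D₁/(r − g), the implied growth is g = r − D₁/P₀.
g = 0.119 − 5.84/63.78 = 0.119 − 0.09156 = 0.02744

2.74%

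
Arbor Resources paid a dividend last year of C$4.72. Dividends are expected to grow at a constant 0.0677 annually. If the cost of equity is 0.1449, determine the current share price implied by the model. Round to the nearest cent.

C$65.28

Gordon growth model: P₀ = D₁/(r − g). D₁ = 4.72 × (1 + 0.0677) = 5.0395.
P₀ = 5.0395 / (0.1449 − 0.0677) = 5.0395 / 0.0772 = 65.2791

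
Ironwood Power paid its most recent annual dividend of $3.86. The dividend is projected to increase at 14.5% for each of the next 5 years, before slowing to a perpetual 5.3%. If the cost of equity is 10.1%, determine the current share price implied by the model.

$124.75

Two-stage DDM. Project D₁…D_5 at 0.145, terminal growth 0.053, discount at r = 0.101.
D_1 = 4.4197
D_2 = 5.0606
D_3 = 5.7943
D_4 = 6.6345
D_5 = 7.5965
Terminal value at t=5: TV = D_6/(r−g) = 7.9991/(0.101−0.053) = 166.6487
P₀ = 4.4197/(1+0.101)^1 + 5.0606/(1+0.101)^2 + 5.7943/(1+0.101)^3 + 6.6345/(1+0.101)^4 + 7.5965/(1+0.101)^5 + 166.6487/(1+0.101)^5 = 124.7476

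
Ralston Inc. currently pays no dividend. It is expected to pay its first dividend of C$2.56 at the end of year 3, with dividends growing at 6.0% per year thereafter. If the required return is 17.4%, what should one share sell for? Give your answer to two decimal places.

C$16.29

Deferred-dividend DDM. At t=2 the remaining stream is a growing perpetuity with first payment D_3 = 2.56.
V_2 = D_3/(r−g) = 2.56/(0.174−0.06) = 22.4561
P₀ = V_2/(1+r)^2 = 22.4561/(1+0.174)^2 = 16.2929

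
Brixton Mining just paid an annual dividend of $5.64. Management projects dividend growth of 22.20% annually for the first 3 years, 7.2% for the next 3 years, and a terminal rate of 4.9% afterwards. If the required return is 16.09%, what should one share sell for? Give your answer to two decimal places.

$84.19

Three-stage DDM. Project D₁…D_6; terminal Gordon value at t=6 with g = 0.049; discount at r = 0.1609.
D_1 = 6.8921
D_2 = 8.4221
D_3 = 10.2918
D_4 = 11.0328
D_5 = 11.8272
D_6 = 12.6788
TV_6 = 13.3000/(0.1609−0.049) = 118.8564
P₀ = Σ Dₜ/(1+r)ᵗ + TV_6/(1+r)^6 = 84.1851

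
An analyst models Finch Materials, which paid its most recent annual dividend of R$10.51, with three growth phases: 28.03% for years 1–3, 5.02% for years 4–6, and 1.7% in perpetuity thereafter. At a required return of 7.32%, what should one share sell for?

R$399.20

Three-stage DDM. Project D₁…D_6; terminal Gordon value at t=6 with g = 0.017; discount at r = 0.0732.
D_1 = 13.4560
D_2 = 17.2277
D_3 = 22.0566
D_4 = 23.1638
D_5 = 24.3266
D_6 = 25.5478
TV_6 = 25.9821/(0.0732−0.017) = 462.3157
P₀ = Σ Dₜ/(1+r)ᵗ + TV_6/(1+r)^6 = 399.2006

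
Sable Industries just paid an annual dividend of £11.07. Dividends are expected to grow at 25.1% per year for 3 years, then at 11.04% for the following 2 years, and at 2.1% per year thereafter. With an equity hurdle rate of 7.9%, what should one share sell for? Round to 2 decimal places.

Three-stage DDM. Project D₁…D_5; terminal Gordon value at t=5 with g = 0.021; discount at r = 0.079.
D_1 = 13.8486
D_2 = 17.3246
D_3 = 21.6730
D_4 = 24.0657
D_5 = 26.7226
TV_5 = 27.2838/(0.079−0.021) = 470.4096
P₀ = Σ Dₜ/(1+r)ᵗ + TV_5/(1+r)^5 = 402.6331

£402.63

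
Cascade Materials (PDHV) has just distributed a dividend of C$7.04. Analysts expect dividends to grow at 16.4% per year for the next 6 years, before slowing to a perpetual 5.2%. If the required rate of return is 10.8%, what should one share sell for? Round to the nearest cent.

C$228.15

Two-stage DDM. Project D₁…D_6 at 0.164, terminal growth 0.052, discount at r = 0.108.
D_1 = 8.1946
D_2 = 9.5385
D_3 = 11.1028
D_4 = 12.9236
D_5 = 15.0431
D_6 = 17.5102
Terminal value at t=6: TV = D_7/(r−g) = 18.4207/(0.108−0.052) = 328.9412
P₀ = 8.1946/(1+0.108)^1 + 9.5385/(1+0.108)^2 + 11.1028/(1+0.108)^3 + 12.9236/(1+0.108)^4 + 15.0431/(1+0.108)^5 + 17.5102/(1+0.108)^6 + 328.9412/(1+0.108)^6 = 228.1530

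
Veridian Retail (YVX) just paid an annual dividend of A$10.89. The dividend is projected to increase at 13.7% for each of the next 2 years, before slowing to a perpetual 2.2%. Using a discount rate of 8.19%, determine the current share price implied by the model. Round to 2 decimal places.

Two-stage DDM. Project D₁…D_2 at 0.137, terminal growth 0.022, discount at r = 0.0819.
D_1 = 12.3819
D_2 = 14.0783
Terminal value at t=2: TV = D_3/(r−g) = 14.3880/(0.0819−0.022) = 240.1999
P₀ = 12.3819/(1+0.0819)^1 + 14.0783/(1+0.0819)^2 + 240.1999/(1+0.0819)^2 = 228.6822

A$228.68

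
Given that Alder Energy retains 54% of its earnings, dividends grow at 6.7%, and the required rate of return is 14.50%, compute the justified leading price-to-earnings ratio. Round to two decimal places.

Payout ratio b = 1 − 0.54 = 0.46.
Justified leading P/E = b/(r−g) = 0.46/(0.145−0.067) = 5.8974

5.90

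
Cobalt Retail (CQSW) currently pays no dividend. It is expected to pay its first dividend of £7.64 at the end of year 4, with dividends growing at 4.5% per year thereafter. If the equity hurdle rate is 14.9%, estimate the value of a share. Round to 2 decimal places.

Deferred-dividend DDM. At t=3 the remaining stream is a growing perpetuity with first payment D_4 = 7.64.
V_3 = D_4/(r−g) = 7.64/(0.149−0.045) = 73.4615
P₀ = V_3/(1+r)^3 = 73.4615/(1+0.149)^3 = 48.4284

£48.43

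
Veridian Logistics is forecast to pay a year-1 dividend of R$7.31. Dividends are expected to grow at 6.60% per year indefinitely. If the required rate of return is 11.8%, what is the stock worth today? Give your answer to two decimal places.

Gordon growth model: P₀ = D₁/(r − g), with D₁ = 7.31 given directly.
P₀ = 7.3100 / (0.118 − 0.066) = 7.3100 / 0.052 = 140.5769

R$140.58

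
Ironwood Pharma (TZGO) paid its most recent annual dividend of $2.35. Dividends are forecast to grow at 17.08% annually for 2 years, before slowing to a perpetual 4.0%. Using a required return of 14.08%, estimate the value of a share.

Two-stage DDM. Project D₁…D_2 at 0.1708, terminal growth 0.04, discount at r = 0.1408.
D_1 = 2.7514
D_2 = 3.2213
Terminal value at t=2: TV = D_3/(r−g) = 3.3502/(0.1408−0.04) = 33.2358
P₀ = 2.7514/(1+0.1408)^1 + 3.2213/(1+0.1408)^2 + 33.2358/(1+0.1408)^2 = 30.4250

$30.43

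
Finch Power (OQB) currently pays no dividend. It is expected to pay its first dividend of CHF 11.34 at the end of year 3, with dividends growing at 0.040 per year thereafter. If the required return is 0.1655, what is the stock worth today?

Deferred-dividend DDM. At t=2 the remaining stream is a growing perpetuity with first payment D_3 = 11.34.
V_2 = D_3/(r−g) = 11.34/(0.1655−0.04) = 90.3586
P₀ = V_2/(1+r)^2 = 90.3586/(1+0.1655)^2 = 66.5189

CHF 66.52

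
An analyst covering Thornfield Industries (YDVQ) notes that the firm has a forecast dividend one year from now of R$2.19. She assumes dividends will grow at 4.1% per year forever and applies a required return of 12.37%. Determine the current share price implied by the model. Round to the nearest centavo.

R$26.48

Gordon growth model: P₀ = D₁/(r − g), with D₁ = 2.19 given directly.
P₀ = 2.1900 / (0.1237 − 0.041) = 2.1900 / 0.0827 = 26.4813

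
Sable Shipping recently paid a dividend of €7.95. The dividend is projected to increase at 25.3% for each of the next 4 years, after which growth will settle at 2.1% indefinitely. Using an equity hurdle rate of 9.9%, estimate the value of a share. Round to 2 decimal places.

Two-stage DDM. Project D₁…D_4 at 0.253, terminal growth 0.021, discount at r = 0.099.
D_1 = 9.9614
D_2 = 12.4816
D_3 = 15.6394
D_4 = 19.5962
Terminal value at t=4: TV = D_5/(r−g) = 20.0077/(0.099−0.021) = 256.5090
P₀ = 9.9614/(1+0.099)^1 + 12.4816/(1+0.099)^2 + 15.6394/(1+0.099)^3 + 19.5962/(1+0.099)^4 + 256.5090/(1+0.099)^4 = 220.4512

€220.45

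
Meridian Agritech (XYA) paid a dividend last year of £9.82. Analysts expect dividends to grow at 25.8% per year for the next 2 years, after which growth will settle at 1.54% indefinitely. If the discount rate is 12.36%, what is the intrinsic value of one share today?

£138.82

Two-stage DDM. Project D₁…D_2 at 0.258, terminal growth 0.0154, discount at r = 0.1236.
D_1 = 12.3536
D_2 = 15.5408
Terminal value at t=2: TV = D_3/(r−g) = 15.7801/(0.1236−0.0154) = 145.8420
P₀ = 12.3536/(1+0.1236)^1 + 15.5408/(1+0.1236)^2 + 145.8420/(1+0.1236)^2 = 138.8249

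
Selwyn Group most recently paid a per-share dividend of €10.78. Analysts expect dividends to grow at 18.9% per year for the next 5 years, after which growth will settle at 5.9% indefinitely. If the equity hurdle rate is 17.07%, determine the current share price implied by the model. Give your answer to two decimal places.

€166.93

Two-stage DDM. Project D₁…D_5 at 0.189, terminal growth 0.059, discount at r = 0.1707.
D_1 = 12.8174
D_2 = 15.2399
D_3 = 18.1203
D_4 = 21.5450
D_5 = 25.6170
Terminal value at t=5: TV = D_6/(r−g) = 27.1284/(0.1707−0.059) = 242.8683
P₀ = 12.8174/(1+0.1707)^1 + 15.2399/(1+0.1707)^2 + 18.1203/(1+0.1707)^3 + 21.5450/(1+0.1707)^4 + 25.6170/(1+0.1707)^5 + 242.8683/(1+0.1707)^5 = 166.9251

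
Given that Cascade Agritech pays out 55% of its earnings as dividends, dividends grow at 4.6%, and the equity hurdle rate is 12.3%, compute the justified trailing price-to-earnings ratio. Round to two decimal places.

7.47

Justified trailing P/E = b(1+g)/(r−g) = 0.55×(1+0.046)/(0.123−0.046) = 7.4714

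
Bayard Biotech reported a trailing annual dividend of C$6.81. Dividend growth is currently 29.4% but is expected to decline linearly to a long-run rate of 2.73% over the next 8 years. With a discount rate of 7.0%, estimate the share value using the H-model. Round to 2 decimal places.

H-model: P₀ = D₀[(1+g_L) + H(g_S−g_L)]/(r−g_L), with H = 8/2 = 4.
P₀ = 6.81 × [(1+0.0273) + 4×(0.294−0.0273)] / (0.07−0.0273)
   = 6.81 × 2.0941 / 0.0427 = 333.9771

C$333.98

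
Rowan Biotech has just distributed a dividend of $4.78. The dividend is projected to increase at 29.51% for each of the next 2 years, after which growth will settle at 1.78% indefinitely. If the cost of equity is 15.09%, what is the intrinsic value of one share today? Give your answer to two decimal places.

Two-stage DDM. Project D₁…D_2 at 0.2951, terminal growth 0.0178, discount at r = 0.1509.
D_1 = 6.1906
D_2 = 8.0174
Terminal value at t=2: TV = D_3/(r−g) = 8.1601/(0.1509−0.0178) = 61.3082
P₀ = 6.1906/(1+0.1509)^1 + 8.0174/(1+0.1509)^2 + 61.3082/(1+0.1509)^2 = 57.7171

$57.72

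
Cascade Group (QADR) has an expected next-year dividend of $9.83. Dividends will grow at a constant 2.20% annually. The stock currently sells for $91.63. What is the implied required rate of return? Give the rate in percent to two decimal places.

Rearranging the constant-growth DDM: r = D₁/P₀ + g.
r = 9.8300 / 91.63 + 0.022 = 0.10728 + 0.022 = 0.12928

12.93%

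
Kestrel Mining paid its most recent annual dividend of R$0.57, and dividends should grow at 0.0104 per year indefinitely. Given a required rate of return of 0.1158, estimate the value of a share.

R$5.46

Gordon growth model: P₀ = D₁/(r − g). D₁ = 0.57 × (1 + 0.0104) = 0.5759.
P₀ = 0.5759 / (0.1158 − 0.0104) = 0.5759 / 0.1054 = 5.4642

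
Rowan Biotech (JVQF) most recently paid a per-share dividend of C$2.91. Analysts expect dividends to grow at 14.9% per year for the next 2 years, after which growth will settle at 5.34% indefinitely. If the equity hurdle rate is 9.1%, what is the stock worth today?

Two-stage DDM. Project D₁…D_2 at 0.149, terminal growth 0.0534, discount at r = 0.091.
D_1 = 3.3436
D_2 = 3.8418
Terminal value at t=2: TV = D_3/(r−g) = 4.0469/(0.091−0.0534) = 107.6313
P₀ = 3.3436/(1+0.091)^1 + 3.8418/(1+0.091)^2 + 107.6313/(1+0.091)^2 = 96.7174

C$96.72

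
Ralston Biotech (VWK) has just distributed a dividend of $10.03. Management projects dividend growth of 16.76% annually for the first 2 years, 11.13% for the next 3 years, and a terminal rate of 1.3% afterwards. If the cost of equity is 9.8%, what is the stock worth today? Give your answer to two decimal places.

Three-stage DDM. Project D₁…D_5; terminal Gordon value at t=5 with g = 0.013; discount at r = 0.098.
D_1 = 11.7110
D_2 = 13.6738
D_3 = 15.1957
D_4 = 16.8870
D_5 = 18.7665
TV_5 = 19.0105/(0.098−0.013) = 223.6524
P₀ = Σ Dₜ/(1+r)ᵗ + TV_5/(1+r)^5 = 197.0041

$197.00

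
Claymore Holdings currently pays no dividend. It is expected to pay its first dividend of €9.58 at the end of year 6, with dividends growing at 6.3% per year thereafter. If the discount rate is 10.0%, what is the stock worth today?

Deferred-dividend DDM. At t=5 the remaining stream is a growing perpetuity with first payment D_6 = 9.58.
V_5 = D_6/(r−g) = 9.58/(0.1−0.063) = 258.9189
P₀ = V_5/(1+r)^5 = 258.9189/(1+0.1)^5 = 160.7683

€160.77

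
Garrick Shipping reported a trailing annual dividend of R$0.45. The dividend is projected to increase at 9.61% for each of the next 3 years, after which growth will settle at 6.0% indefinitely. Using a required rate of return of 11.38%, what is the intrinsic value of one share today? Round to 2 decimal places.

R$9.76

Two-stage DDM. Project D₁…D_3 at 0.0961, terminal growth 0.06, discount at r = 0.1138.
D_1 = 0.4932
D_2 = 0.5406
D_3 = 0.5926
Terminal value at t=3: TV = D_4/(r−g) = 0.6282/(0.1138−0.06) = 11.6758
P₀ = 0.4932/(1+0.1138)^1 + 0.5406/(1+0.1138)^2 + 0.5926/(1+0.1138)^3 + 11.6758/(1+0.1138)^3 = 9.7577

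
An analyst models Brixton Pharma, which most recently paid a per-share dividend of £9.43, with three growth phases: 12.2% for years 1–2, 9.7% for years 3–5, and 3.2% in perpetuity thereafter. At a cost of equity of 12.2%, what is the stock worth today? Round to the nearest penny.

Three-stage DDM. Project D₁…D_5; terminal Gordon value at t=5 with g = 0.032; discount at r = 0.122.
D_1 = 10.5805
D_2 = 11.8713
D_3 = 13.0228
D_4 = 14.2860
D_5 = 15.6717
TV_5 = 16.1732/(0.122−0.032) = 179.7026
P₀ = Σ Dₜ/(1+r)ᵗ + TV_5/(1+r)^5 = 146.9705

£146.97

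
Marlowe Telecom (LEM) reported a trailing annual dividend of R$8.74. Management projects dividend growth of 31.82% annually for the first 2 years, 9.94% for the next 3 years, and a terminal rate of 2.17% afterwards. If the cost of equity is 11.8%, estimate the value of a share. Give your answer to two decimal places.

Three-stage DDM. Project D₁…D_5; terminal Gordon value at t=5 with g = 0.0217; discount at r = 0.118.
D_1 = 11.5211
D_2 = 15.1871
D_3 = 16.6967
D_4 = 18.3563
D_5 = 20.1809
TV_5 = 20.6189/(0.118−0.0217) = 214.1107
P₀ = Σ Dₜ/(1+r)ᵗ + TV_5/(1+r)^5 = 180.2899

R$180.29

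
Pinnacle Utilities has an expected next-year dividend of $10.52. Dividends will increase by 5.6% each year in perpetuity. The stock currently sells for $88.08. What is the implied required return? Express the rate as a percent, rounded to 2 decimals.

17.54%

Rearranging the constant-growth DDM: r = D₁/P₀ + g.
r = 10.5200 / 88.08 + 0.056 = 0.11944 + 0.056 = 0.17544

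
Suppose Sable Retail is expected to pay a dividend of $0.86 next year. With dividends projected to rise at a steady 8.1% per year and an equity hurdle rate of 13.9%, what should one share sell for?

$14.83

Gordon growth model: P₀ = D₁/(r − g), with D₁ = 0.86 given directly.
P₀ = 0.8600 / (0.139 − 0.081) = 0.8600 / 0.058 = 14.8276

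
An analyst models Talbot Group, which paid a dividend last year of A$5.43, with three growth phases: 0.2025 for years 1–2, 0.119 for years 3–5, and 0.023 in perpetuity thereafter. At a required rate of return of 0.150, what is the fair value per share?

A$72.54

Three-stage DDM. Project D₁…D_5; terminal Gordon value at t=5 with g = 0.023; discount at r = 0.15.
D_1 = 6.5296
D_2 = 7.8518
D_3 = 8.7862
D_4 = 9.8317
D_5 = 11.0017
TV_5 = 11.2548/(0.15−0.023) = 88.6201
P₀ = Σ Dₜ/(1+r)ᵗ + TV_5/(1+r)^5 = 72.5430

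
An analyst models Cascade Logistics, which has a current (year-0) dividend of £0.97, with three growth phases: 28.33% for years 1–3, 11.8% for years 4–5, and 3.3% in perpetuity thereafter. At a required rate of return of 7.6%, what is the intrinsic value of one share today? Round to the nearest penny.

£50.35

Three-stage DDM. Project D₁…D_5; terminal Gordon value at t=5 with g = 0.033; discount at r = 0.076.
D_1 = 1.2448
D_2 = 1.5975
D_3 = 2.0500
D_4 = 2.2919
D_5 = 2.5624
TV_5 = 2.6469/(0.076−0.033) = 61.5562
P₀ = Σ Dₜ/(1+r)ᵗ + TV_5/(1+r)^5 = 50.3472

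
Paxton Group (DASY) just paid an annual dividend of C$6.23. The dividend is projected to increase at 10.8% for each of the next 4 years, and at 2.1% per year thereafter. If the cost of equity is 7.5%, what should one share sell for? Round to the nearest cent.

Two-stage DDM. Project D₁…D_4 at 0.108, terminal growth 0.021, discount at r = 0.075.
D_1 = 6.9028
D_2 = 7.6483
D_3 = 8.4744
D_4 = 9.3896
Terminal value at t=4: TV = D_5/(r−g) = 9.5868/(0.075−0.021) = 177.5330
P₀ = 6.9028/(1+0.075)^1 + 7.6483/(1+0.075)^2 + 8.4744/(1+0.075)^3 + 9.3896/(1+0.075)^4 + 177.5330/(1+0.075)^4 = 159.8289

C$159.83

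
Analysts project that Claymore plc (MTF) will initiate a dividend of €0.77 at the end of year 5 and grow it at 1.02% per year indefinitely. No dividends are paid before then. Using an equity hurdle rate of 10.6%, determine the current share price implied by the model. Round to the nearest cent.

€5.37

Deferred-dividend DDM. At t=4 the remaining stream is a growing perpetuity with first payment D_5 = 0.77.
V_4 = D_5/(r−g) = 0.77/(0.106−0.0102) = 8.0376
P₀ = V_4/(1+r)^4 = 8.0376/(1+0.106)^4 = 5.3716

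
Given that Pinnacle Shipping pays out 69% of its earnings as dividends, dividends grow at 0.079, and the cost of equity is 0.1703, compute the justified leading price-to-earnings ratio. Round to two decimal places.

Justified leading P/E = b/(r−g) = 0.69/(0.1703−0.079) = 7.5575

7.56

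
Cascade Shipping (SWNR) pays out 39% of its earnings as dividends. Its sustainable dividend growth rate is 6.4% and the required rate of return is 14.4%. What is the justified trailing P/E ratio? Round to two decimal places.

Justified trailing P/E = b(1+g)/(r−g) = 0.39×(1+0.064)/(0.144−0.064) = 5.1870

5.19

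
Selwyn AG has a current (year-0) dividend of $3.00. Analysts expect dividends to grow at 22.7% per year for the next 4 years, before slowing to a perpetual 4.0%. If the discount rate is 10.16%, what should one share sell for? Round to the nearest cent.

$93.78

Two-stage DDM. Project D₁…D_4 at 0.227, terminal growth 0.04, discount at r = 0.1016.
D_1 = 3.6810
D_2 = 4.5166
D_3 = 5.5419
D_4 = 6.7999
Terminal value at t=4: TV = D_5/(r−g) = 7.0718/(0.1016−0.04) = 114.8027
P₀ = 3.6810/(1+0.1016)^1 + 4.5166/(1+0.1016)^2 + 5.5419/(1+0.1016)^3 + 6.7999/(1+0.1016)^4 + 114.8027/(1+0.1016)^4 = 93.7836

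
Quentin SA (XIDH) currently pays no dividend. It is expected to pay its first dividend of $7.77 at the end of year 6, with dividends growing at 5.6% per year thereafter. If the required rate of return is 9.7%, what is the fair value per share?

Deferred-dividend DDM. At t=5 the remaining stream is a growing perpetuity with first payment D_6 = 7.77.
V_5 = D_6/(r−g) = 7.77/(0.097−0.056) = 189.5122
P₀ = V_5/(1+r)^5 = 189.5122/(1+0.097)^5 = 119.2900

$119.29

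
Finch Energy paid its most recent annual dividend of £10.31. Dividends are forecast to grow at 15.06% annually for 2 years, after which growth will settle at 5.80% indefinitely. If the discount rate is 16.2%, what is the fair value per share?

Two-stage DDM. Project D₁…D_2 at 0.1506, terminal growth 0.058, discount at r = 0.162.
D_1 = 11.8627
D_2 = 13.6492
Terminal value at t=2: TV = D_3/(r−g) = 14.4409/(0.162−0.058) = 138.8544
P₀ = 11.8627/(1+0.162)^1 + 13.6492/(1+0.162)^2 + 138.8544/(1+0.162)^2 = 123.1541

£123.15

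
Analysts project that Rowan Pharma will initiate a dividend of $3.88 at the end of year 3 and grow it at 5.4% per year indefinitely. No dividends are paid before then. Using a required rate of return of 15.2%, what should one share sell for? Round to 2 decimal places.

Deferred-dividend DDM. At t=2 the remaining stream is a growing perpetuity with first payment D_3 = 3.88.
V_2 = D_3/(r−g) = 3.88/(0.152−0.054) = 39.5918
P₀ = V_2/(1+r)^2 = 39.5918/(1+0.152)^2 = 29.8333

$29.83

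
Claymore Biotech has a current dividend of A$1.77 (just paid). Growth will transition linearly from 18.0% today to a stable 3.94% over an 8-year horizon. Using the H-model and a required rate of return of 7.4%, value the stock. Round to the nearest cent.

A$81.94

H-model: P₀ = D₀[(1+g_L) + H(g_S−g_L)]/(r−g_L), with H = 8/2 = 4.
P₀ = 1.77 × [(1+0.0394) + 4×(0.18−0.0394)] / (0.074−0.0394)
   = 1.77 × 1.6018 / 0.0346 = 81.9418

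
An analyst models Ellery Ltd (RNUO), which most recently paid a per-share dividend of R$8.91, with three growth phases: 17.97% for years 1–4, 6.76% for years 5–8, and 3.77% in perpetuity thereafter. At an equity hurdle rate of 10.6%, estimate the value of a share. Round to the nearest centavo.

Three-stage DDM. Project D₁…D_8; terminal Gordon value at t=8 with g = 0.0377; discount at r = 0.106.
D_1 = 10.5111
D_2 = 12.4000
D_3 = 14.6283
D_4 = 17.2569
D_5 = 18.4235
D_6 = 19.6689
D_7 = 20.9986
D_8 = 22.4181
TV_8 = 23.2632/(0.106−0.0377) = 340.6037
P₀ = Σ Dₜ/(1+r)ᵗ + TV_8/(1+r)^8 = 236.3786

R$236.38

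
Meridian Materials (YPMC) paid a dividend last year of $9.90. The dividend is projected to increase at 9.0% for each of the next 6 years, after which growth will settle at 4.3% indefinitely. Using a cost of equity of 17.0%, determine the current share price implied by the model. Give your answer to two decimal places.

Two-stage DDM. Project D₁…D_6 at 0.09, terminal growth 0.043, discount at r = 0.17.
D_1 = 10.7910
D_2 = 11.7622
D_3 = 12.8208
D_4 = 13.9747
D_5 = 15.2324
D_6 = 16.6033
Terminal value at t=6: TV = D_7/(r−g) = 17.3172/(0.17−0.043) = 136.3562
P₀ = 10.7910/(1+0.17)^1 + 11.7622/(1+0.17)^2 + 12.8208/(1+0.17)^3 + 13.9747/(1+0.17)^4 + 15.2324/(1+0.17)^5 + 16.6033/(1+0.17)^6 + 136.3562/(1+0.17)^6 = 99.8552

$99.86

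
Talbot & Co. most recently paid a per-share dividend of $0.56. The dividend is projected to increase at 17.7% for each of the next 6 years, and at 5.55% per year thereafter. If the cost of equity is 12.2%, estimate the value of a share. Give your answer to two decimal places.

$15.83

Two-stage DDM. Project D₁…D_6 at 0.177, terminal growth 0.0555, discount at r = 0.122.
D_1 = 0.6591
D_2 = 0.7758
D_3 = 0.9131
D_4 = 1.0747
D_5 = 1.2649
D_6 = 1.4888
Terminal value at t=6: TV = D_7/(r−g) = 1.5715/(0.122−0.0555) = 23.6311
P₀ = 0.6591/(1+0.122)^1 + 0.7758/(1+0.122)^2 + 0.9131/(1+0.122)^3 + 1.0747/(1+0.122)^4 + 1.2649/(1+0.122)^5 + 1.4888/(1+0.122)^6 + 23.6311/(1+0.122)^6 = 15.8307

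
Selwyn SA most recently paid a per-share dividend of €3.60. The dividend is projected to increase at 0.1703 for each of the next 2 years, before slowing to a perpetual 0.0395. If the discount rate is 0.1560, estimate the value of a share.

Two-stage DDM. Project D₁…D_2 at 0.1703, terminal growth 0.0395, discount at r = 0.156.
D_1 = 4.2131
D_2 = 4.9306
Terminal value at t=2: TV = D_3/(r−g) = 5.1253/(0.156−0.0395) = 43.9942
P₀ = 4.2131/(1+0.156)^1 + 4.9306/(1+0.156)^2 + 43.9942/(1+0.156)^2 = 40.2557

€40.26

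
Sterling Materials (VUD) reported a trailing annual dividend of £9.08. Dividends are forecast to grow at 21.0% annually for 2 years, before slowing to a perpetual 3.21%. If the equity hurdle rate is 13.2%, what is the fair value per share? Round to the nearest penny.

£127.26

Two-stage DDM. Project D₁…D_2 at 0.21, terminal growth 0.0321, discount at r = 0.132.
D_1 = 10.9868
D_2 = 13.2940
Terminal value at t=2: TV = D_3/(r−g) = 13.7208/(0.132−0.0321) = 137.3450
P₀ = 10.9868/(1+0.132)^1 + 13.2940/(1+0.132)^2 + 137.3450/(1+0.132)^2 = 127.2616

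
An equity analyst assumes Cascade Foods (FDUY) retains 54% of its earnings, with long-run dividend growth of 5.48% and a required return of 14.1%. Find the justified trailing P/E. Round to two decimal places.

5.63

Payout ratio b = 1 − 0.54 = 0.46.
Justified trailing P/E = b(1+g)/(r−g) = 0.46×(1+0.0548)/(0.141−0.0548) = 5.6289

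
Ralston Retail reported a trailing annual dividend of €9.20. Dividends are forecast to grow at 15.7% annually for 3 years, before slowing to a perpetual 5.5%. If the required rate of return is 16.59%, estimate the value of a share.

Two-stage DDM. Project D₁…D_3 at 0.157, terminal growth 0.055, discount at r = 0.1659.
D_1 = 10.6444
D_2 = 12.3156
D_3 = 14.2491
Terminal value at t=3: TV = D_4/(r−g) = 15.0328/(0.1659−0.055) = 135.5529
P₀ = 10.6444/(1+0.1659)^1 + 12.3156/(1+0.1659)^2 + 14.2491/(1+0.1659)^3 + 135.5529/(1+0.1659)^3 = 112.7120

€112.71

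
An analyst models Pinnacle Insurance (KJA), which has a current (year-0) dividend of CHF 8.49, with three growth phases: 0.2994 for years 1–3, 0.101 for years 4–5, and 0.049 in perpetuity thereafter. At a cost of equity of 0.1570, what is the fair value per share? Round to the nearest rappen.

CHF 160.38

Three-stage DDM. Project D₁…D_5; terminal Gordon value at t=5 with g = 0.049; discount at r = 0.157.
D_1 = 11.0319
D_2 = 14.3349
D_3 = 18.6267
D_4 = 20.5080
D_5 = 22.5793
TV_5 = 23.6857/(0.157−0.049) = 219.3121
P₀ = Σ Dₜ/(1+r)ᵗ + TV_5/(1+r)^5 = 160.3826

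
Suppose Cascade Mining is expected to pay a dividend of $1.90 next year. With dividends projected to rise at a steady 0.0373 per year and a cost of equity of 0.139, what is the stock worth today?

Gordon growth model: P₀ = D₁/(r − g), with D₁ = 1.90 given directly.
P₀ = 1.9000 / (0.139 − 0.0373) = 1.9000 / 0.1017 = 18.6824

$18.68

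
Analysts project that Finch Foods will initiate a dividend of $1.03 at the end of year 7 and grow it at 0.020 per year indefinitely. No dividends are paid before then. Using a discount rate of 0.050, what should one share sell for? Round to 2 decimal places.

$25.62

Deferred-dividend DDM. At t=6 the remaining stream is a growing perpetuity with first payment D_7 = 1.03.
V_6 = D_7/(r−g) = 1.03/(0.05−0.02) = 34.3333
P₀ = V_6/(1+r)^6 = 34.3333/(1+0.05)^6 = 25.6201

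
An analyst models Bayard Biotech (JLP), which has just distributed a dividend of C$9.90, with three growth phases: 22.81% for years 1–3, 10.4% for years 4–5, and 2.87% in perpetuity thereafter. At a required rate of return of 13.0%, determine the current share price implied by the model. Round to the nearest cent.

C$182.89

Three-stage DDM. Project D₁…D_5; terminal Gordon value at t=5 with g = 0.0287; discount at r = 0.13.
D_1 = 12.1582
D_2 = 14.9315
D_3 = 18.3373
D_4 = 20.2444
D_5 = 22.3498
TV_5 = 22.9913/(0.13−0.0287) = 226.9624
P₀ = Σ Dₜ/(1+r)ᵗ + TV_5/(1+r)^5 = 182.8947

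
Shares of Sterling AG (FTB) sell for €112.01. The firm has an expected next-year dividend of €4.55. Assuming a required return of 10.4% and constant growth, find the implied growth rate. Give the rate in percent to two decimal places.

6.34%

From P₀ = D₁/(r − g), the implied growth is g = r − D₁/P₀.
g = 0.104 − 4.55/112.01 = 0.104 − 0.04062 = 0.06338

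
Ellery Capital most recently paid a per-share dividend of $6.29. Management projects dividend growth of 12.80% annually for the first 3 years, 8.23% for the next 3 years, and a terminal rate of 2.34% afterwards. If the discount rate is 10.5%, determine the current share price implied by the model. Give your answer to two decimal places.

$117.78

Three-stage DDM. Project D₁…D_6; terminal Gordon value at t=6 with g = 0.0234; discount at r = 0.105.
D_1 = 7.0951
D_2 = 8.0033
D_3 = 9.0277
D_4 = 9.7707
D_5 = 10.5748
D_6 = 11.4451
TV_6 = 11.7130/(0.105−0.0234) = 143.5411
P₀ = Σ Dₜ/(1+r)ᵗ + TV_6/(1+r)^6 = 117.7762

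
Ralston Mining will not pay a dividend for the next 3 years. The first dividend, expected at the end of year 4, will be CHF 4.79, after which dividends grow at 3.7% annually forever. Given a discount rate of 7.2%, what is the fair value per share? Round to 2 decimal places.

CHF 111.09

Deferred-dividend DDM. At t=3 the remaining stream is a growing perpetuity with first payment D_4 = 4.79.
V_3 = D_4/(r−g) = 4.79/(0.072−0.037) = 136.8571
P₀ = V_3/(1+r)^3 = 136.8571/(1+0.072)^3 = 111.0921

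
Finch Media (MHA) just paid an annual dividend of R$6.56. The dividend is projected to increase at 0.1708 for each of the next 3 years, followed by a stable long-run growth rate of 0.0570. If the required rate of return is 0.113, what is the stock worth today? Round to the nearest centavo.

R$165.93

Two-stage DDM. Project D₁…D_3 at 0.1708, terminal growth 0.057, discount at r = 0.113.
D_1 = 7.6804
D_2 = 8.9923
D_3 = 10.5281
Terminal value at t=3: TV = D_4/(r−g) = 11.1283/(0.113−0.057) = 198.7188
P₀ = 7.6804/(1+0.113)^1 + 8.9923/(1+0.113)^2 + 10.5281/(1+0.113)^3 + 198.7188/(1+0.113)^3 = 165.9254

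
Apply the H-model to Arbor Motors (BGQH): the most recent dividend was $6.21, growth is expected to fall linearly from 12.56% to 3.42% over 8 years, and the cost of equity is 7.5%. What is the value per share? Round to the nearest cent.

H-model: P₀ = D₀[(1+g_L) + H(g_S−g_L)]/(r−g_L), with H = 8/2 = 4.
P₀ = 6.21 × [(1+0.0342) + 4×(0.1256−0.0342)] / (0.075−0.0342)
   = 6.21 × 1.3998 / 0.0408 = 213.0578

$213.06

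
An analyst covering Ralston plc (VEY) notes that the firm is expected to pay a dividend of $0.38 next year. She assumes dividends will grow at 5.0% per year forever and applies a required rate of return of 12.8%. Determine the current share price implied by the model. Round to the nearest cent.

$4.87

Gordon growth model: P₀ = D₁/(r − g), with D₁ = 0.38 given directly.
P₀ = 0.3800 / (0.128 − 0.05) = 0.3800 / 0.078 = 4.8718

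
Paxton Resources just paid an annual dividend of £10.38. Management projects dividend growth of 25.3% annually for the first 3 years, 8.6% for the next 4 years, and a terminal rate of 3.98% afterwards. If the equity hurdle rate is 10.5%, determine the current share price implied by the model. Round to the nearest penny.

Three-stage DDM. Project D₁…D_7; terminal Gordon value at t=7 with g = 0.0398; discount at r = 0.105.
D_1 = 13.0061
D_2 = 16.2967
D_3 = 20.4198
D_4 = 22.1759
D_5 = 24.0830
D_6 = 26.1541
D_7 = 28.4034
TV_7 = 29.5338/(0.105−0.0398) = 452.9728
P₀ = Σ Dₜ/(1+r)ᵗ + TV_7/(1+r)^7 = 323.4141

£323.41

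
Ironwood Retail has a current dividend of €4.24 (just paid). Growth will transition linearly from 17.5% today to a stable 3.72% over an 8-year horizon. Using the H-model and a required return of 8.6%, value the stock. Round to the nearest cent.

H-model: P₀ = D₀[(1+g_L) + H(g_S−g_L)]/(r−g_L), with H = 8/2 = 4.
P₀ = 4.24 × [(1+0.0372) + 4×(0.175−0.0372)] / (0.086−0.0372)
   = 4.24 × 1.5884 / 0.0488 = 138.0085

€138.01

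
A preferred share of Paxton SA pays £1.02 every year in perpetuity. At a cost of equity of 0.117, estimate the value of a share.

Zero-growth DDM (perpetuity): P₀ = D/r = 1.02 / 0.117 = 8.7179

£8.72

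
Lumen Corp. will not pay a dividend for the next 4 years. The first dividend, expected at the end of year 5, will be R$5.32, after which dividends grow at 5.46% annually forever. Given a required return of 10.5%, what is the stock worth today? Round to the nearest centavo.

Deferred-dividend DDM. At t=4 the remaining stream is a growing perpetuity with first payment D_5 = 5.32.
V_4 = D_5/(r−g) = 5.32/(0.105−0.0546) = 105.5556
P₀ = V_4/(1+r)^4 = 105.5556/(1+0.105)^4 = 70.7998

R$70.80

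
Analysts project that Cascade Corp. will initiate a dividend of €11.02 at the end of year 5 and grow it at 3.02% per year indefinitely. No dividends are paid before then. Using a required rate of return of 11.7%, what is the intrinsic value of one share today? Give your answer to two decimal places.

Deferred-dividend DDM. At t=4 the remaining stream is a growing perpetuity with first payment D_5 = 11.02.
V_4 = D_5/(r−g) = 11.02/(0.117−0.0302) = 126.9585
P₀ = V_4/(1+r)^4 = 126.9585/(1+0.117)^4 = 81.5547

€81.55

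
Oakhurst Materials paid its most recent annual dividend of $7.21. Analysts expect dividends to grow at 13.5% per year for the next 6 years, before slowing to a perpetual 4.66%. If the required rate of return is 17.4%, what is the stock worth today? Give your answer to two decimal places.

Two-stage DDM. Project D₁…D_6 at 0.135, terminal growth 0.0466, discount at r = 0.174.
D_1 = 8.1834
D_2 = 9.2881
D_3 = 10.5420
D_4 = 11.9652
D_5 = 13.5805
D_6 = 15.4138
Terminal value at t=6: TV = D_7/(r−g) = 16.1321/(0.174−0.0466) = 126.6257
P₀ = 8.1834/(1+0.174)^1 + 9.2881/(1+0.174)^2 + 10.5420/(1+0.174)^3 + 11.9652/(1+0.174)^4 + 13.5805/(1+0.174)^5 + 15.4138/(1+0.174)^6 + 126.6257/(1+0.174)^6 = 86.8626

$86.86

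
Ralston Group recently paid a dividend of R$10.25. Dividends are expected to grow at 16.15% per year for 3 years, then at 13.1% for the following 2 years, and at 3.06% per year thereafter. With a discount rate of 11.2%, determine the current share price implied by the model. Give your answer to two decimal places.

R$210.52

Three-stage DDM. Project D₁…D_5; terminal Gordon value at t=5 with g = 0.0306; discount at r = 0.112.
D_1 = 11.9054
D_2 = 13.8281
D_3 = 16.0613
D_4 = 18.1654
D_5 = 20.5450
TV_5 = 21.1737/(0.112−0.0306) = 260.1192
P₀ = Σ Dₜ/(1+r)ᵗ + TV_5/(1+r)^5 = 210.5181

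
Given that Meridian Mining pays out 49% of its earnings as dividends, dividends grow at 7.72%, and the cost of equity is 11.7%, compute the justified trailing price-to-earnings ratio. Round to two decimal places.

Justified trailing P/E = b(1+g)/(r−g) = 0.49×(1+0.0772)/(0.117−0.0772) = 13.2620

13.26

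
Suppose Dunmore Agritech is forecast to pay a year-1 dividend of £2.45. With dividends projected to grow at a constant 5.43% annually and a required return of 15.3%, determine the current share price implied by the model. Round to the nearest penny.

Gordon growth model: P₀ = D₁/(r − g), with D₁ = 2.45 given directly.
P₀ = 2.4500 / (0.153 − 0.0543) = 2.4500 / 0.0987 = 24.8227

£24.82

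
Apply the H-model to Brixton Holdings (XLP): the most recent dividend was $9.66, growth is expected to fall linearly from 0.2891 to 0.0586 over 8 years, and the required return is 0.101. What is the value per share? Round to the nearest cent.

H-model: P₀ = D₀[(1+g_L) + H(g_S−g_L)]/(r−g_L), with H = 8/2 = 4.
P₀ = 9.66 × [(1+0.0586) + 4×(0.2891−0.0586)] / (0.101−0.0586)
   = 9.66 × 1.9806 / 0.0424 = 451.2405

$451.24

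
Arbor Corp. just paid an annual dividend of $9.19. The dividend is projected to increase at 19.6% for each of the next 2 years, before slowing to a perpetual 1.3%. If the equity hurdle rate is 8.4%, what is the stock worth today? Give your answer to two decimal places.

$180.94

Two-stage DDM. Project D₁…D_2 at 0.196, terminal growth 0.013, discount at r = 0.084.
D_1 = 10.9912
D_2 = 13.1455
Terminal value at t=2: TV = D_3/(r−g) = 13.3164/(0.084−0.013) = 187.5551
P₀ = 10.9912/(1+0.084)^1 + 13.1455/(1+0.084)^2 + 187.5551/(1+0.084)^2 = 180.9405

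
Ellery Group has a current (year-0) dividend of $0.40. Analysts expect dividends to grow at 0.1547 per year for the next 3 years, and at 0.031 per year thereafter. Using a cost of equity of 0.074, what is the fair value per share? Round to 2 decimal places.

$13.31

Two-stage DDM. Project D₁…D_3 at 0.1547, terminal growth 0.031, discount at r = 0.074.
D_1 = 0.4619
D_2 = 0.5333
D_3 = 0.6158
Terminal value at t=3: TV = D_4/(r−g) = 0.6349/(0.074−0.031) = 14.7658
P₀ = 0.4619/(1+0.074)^1 + 0.5333/(1+0.074)^2 + 0.6158/(1+0.074)^3 + 14.7658/(1+0.074)^3 = 13.3087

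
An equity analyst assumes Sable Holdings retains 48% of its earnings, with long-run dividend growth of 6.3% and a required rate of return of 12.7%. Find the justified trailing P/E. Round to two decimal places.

8.64

Payout ratio b = 1 − 0.48 = 0.52.
Justified trailing P/E = b(1+g)/(r−g) = 0.52×(1+0.063)/(0.127−0.063) = 8.6369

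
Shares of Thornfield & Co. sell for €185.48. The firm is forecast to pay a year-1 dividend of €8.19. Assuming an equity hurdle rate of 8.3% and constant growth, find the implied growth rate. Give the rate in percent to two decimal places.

From P₀ = D₁/(r − g), the implied growth is g = r − D₁/P₀.
g = 0.083 − 8.19/185.48 = 0.083 − 0.04416 = 0.03884

3.88%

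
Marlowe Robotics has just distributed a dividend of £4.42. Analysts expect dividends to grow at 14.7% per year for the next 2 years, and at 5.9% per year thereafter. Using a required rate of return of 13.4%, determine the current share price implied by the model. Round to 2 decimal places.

Two-stage DDM. Project D₁…D_2 at 0.147, terminal growth 0.059, discount at r = 0.134.
D_1 = 5.0697
D_2 = 5.8150
Terminal value at t=2: TV = D_3/(r−g) = 6.1581/(0.134−0.059) = 82.1077
P₀ = 5.0697/(1+0.134)^1 + 5.8150/(1+0.134)^2 + 82.1077/(1+0.134)^2 = 72.8421

£72.84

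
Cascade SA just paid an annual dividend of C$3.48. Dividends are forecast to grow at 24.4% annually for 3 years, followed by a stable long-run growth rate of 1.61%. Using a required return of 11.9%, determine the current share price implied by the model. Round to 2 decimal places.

Two-stage DDM. Project D₁…D_3 at 0.244, terminal growth 0.0161, discount at r = 0.119.
D_1 = 4.3291
D_2 = 5.3854
D_3 = 6.6995
Terminal value at t=3: TV = D_4/(r−g) = 6.8073/(0.119−0.0161) = 66.1548
P₀ = 4.3291/(1+0.119)^1 + 5.3854/(1+0.119)^2 + 6.6995/(1+0.119)^3 + 66.1548/(1+0.119)^3 = 60.1650

C$60.17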